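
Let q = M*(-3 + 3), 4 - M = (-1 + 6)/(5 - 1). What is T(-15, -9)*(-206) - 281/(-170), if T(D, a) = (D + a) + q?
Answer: 840761/170 ≈ 4945.7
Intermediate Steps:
M = 11/4 (M = 4 - (-1 + 6)/(5 - 1) = 4 - 5/4 = 11/4 ≈ 2.7500)
q = 0 (q = 11*(-3 + 3)/4 = (11/4)*0 = 0)
T(D, a) = D + a (T(D, a) = (D + a) + 0 = D + a)
T(-15, -9)*(-206) - 281/(-170) = (-15 - 9)*(-206) - 281/(-170) = -24*(-206) - 281*(-1/170) = 4944 + 281/170 = 840761/170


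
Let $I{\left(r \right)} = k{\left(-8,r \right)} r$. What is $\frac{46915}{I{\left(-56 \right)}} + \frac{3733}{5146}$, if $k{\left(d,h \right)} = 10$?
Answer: $- \frac{23933411}{288176} \approx -83.051$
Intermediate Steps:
$I{\left(r \right)} = 10 r$
$\frac{46915}{I{\left(-56 \right)}} + \frac{3733}{5146} = \frac{46915}{10 \left(-56\right)} + \frac{3733}{5146} = \frac{46915}{-560} + 3733 \cdot \frac{1}{5146} = 46915 \left(- \frac{1}{560}\right) + \frac{3733}{5146} = - \frac{9383}{112} + \frac{3733}{5146} = - \frac{23933411}{288176}$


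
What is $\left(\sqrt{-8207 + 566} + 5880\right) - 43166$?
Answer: $-37286 + 3 i \sqrt{849} \approx -37286.0 + 87.413 i$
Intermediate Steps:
$\left(\sqrt{-8207 + 566} + 5880\right) - 43166 = \left(\sqrt{-7641} + 5880\right) - 43166 = \left(3 i \sqrt{849} + 5880\right) - 43166 = \left(5880 + 3 i \sqrt{849}\right) - 43166 = -37286 + 3 i \sqrt{849}$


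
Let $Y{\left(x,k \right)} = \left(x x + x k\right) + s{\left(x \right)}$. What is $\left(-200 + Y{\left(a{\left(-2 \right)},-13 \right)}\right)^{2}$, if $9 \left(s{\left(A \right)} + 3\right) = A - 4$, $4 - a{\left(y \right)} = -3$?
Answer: $\frac{538756}{9} \approx 59862.0$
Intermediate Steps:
$a{\left(y \right)} = 7$ ($a{\left(y \right)} = 4 - -3 = 4 + 3 = 7$)
$s{\left(A \right)} = - \frac{31}{9} + \frac{A}{9}$ ($s{\left(A \right)} = -3 + \frac{A - 4}{9} = -3 + \frac{-4 + A}{9} = -3 + \left(- \frac{4}{9} + \frac{A}{9}\right) = - \frac{31}{9} + \frac{A}{9}$)
$Y{\left(x,k \right)} = - \frac{31}{9} + x^{2} + \frac{x}{9} + k x$ ($Y{\left(x,k \right)} = \left(x x + x k\right) + \left(- \frac{31}{9} + \frac{x}{9}\right) = \left(x^{2} + k x\right) + \left(- \frac{31}{9} + \frac{x}{9}\right) = - \frac{31}{9} + x^{2} + \frac{x}{9} + k x$)
$\left(-200 + Y{\left(a{\left(-2 \right)},-13 \right)}\right)^{2} = \left(-200 + \left(- \frac{31}{9} + 7^{2} + \frac{1}{9} \cdot 7 - 91\right)\right)^{2} = \left(-200 + \left(- \frac{31}{9} + 49 + \frac{7}{9} - 91\right)\right)^{2} = \left(-200 - \frac{134}{3}\right)^{2} = \left(- \frac{734}{3}\right)^{2} = \frac{538756}{9}$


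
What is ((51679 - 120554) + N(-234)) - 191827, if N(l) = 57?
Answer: -260645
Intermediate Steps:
((51679 - 120554) + N(-234)) - 191827 = ((51679 - 120554) + 57) - 191827 = (-68875 + 57) - 191827 = -68818 - 191827 = -260645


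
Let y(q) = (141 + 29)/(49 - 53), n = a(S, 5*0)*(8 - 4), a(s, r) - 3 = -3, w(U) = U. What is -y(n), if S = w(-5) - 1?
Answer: 85/2 ≈ 42.500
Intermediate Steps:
S = -6 (S = -5 - 1 = -6)
a(s, r) = 0 (a(s, r) = 3 - 3 = 0)
n = 0 (n = 0*(8 - 4) = 0*4 = 0)
y(q) = -85/2 (y(q) = 170/(-4) = 170*(-1/4) = -85/2)
-y(n) = -1*(-85/2) = 85/2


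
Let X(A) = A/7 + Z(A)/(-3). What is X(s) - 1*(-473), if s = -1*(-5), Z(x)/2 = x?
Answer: 9878/21 ≈ 470.38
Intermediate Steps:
Z(x) = 2*x
s = 5
X(A) = -11*A/21 (X(A) = A/7 + (2*A)/(-3) = A*(1/7) + (2*A)*(-1/3) = A/7 - 2*A/3 = -11*A/21)
X(s) - 1*(-473) = -11/21*5 - 1*(-473) = -55/21 + 473 = 9878/21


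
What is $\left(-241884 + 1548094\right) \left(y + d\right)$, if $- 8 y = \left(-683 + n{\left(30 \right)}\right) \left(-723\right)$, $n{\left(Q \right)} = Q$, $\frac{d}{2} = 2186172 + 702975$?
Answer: $\frac{29882318343465}{4} \approx 7.4706 \cdot 10^{12}$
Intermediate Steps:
$d = 5778294$ ($d = 2 \left(2186172 + 702975\right) = 2 \cdot 2889147 = 5778294$)
$y = - \frac{472119}{8}$ ($y = - \frac{\left(-683 + 30\right) \left(-723\right)}{8} = - \frac{\left(-653\right) \left(-723\right)}{8} = \left(- \frac{1}{8}\right) 472119 = - \frac{472119}{8} \approx -59015.0$)
$\left(-241884 + 1548094\right) \left(y + d\right) = \left(-241884 + 1548094\right) \left(- \frac{472119}{8} + 5778294\right) = 1306210 \cdot \frac{45754233}{8} = \frac{29882318343465}{4}$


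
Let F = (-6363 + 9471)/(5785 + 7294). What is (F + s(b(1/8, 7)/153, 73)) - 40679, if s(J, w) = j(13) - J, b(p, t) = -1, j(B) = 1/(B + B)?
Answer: -2116442965133/52028262 ≈ -40679.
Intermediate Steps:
j(B) = 1/(2*B)
F = 3108/13079 ≈ 0.23763
s(J, w) = 1/26 - J (s(J, w) = (1/2)/13 - J = (1/2)*(1/13) - J = 1/26 - J)
(F + s(b(1/8, 7)/153, 73)) - 40679 = (3108/13079 + (1/26 - (-1)/153)) - 40679 = (3108/13079 + (1/26 - 1*(-1/153))) - 40679 = (3108/13079 + (1/26 + 1/153)) - 40679 = (3108/13079 + 179/3978) - 40679 = 14704765/52028262 - 40679 = -2116442965133/52028262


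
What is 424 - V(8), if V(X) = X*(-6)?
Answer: 472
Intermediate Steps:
V(X) = -6*X
424 - V(8) = 424 - (-6)*8 = 424 - 1*(-48) = 424 + 48 = 472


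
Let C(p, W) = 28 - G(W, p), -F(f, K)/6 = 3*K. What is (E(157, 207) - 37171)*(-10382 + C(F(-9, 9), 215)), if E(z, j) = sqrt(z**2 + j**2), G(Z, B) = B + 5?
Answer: 379032687 - 10197*sqrt(67498) ≈ 3.7638e+8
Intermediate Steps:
G(Z, B) = 5 + B
F(f, K) = -18*K
E(z, j) = sqrt(j**2 + z**2)
C(p, W) = 23 - p (C(p, W) = 28 - (5 + p) = 28 + (-5 - p) = 23 - p)
(E(157, 207) - 37171)*(-10382 + C(F(-9, 9), 215)) = (sqrt(207**2 + 157**2) - 37171)*(-10382 + (23 - (-18)*9)) = (sqrt(42849 + 24649) - 37171)*(-10382 + (23 - 1*(-162))) = (sqrt(67498) - 37171)*(-10382 + (23 + 162)) = (-37171 + sqrt(67498))*(-10382 + 185) = (-37171 + sqrt(67498))*(-10197) = 379032687 - 10197*sqrt(67498)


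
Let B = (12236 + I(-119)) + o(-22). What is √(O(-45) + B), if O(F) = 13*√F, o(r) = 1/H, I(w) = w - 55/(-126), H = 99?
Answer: √(2586396274 + 8324316*I*√5)/462 ≈ 110.08 + 0.39611*I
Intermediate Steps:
I(w) = 55/126 + w (I(w) = w - 55*(-1/126) = w + 55/126 = 55/126 + w)
o(r) = 1/99
B = 16794781/1386 (B = (12236 + (55/126 - 119)) + 1/99 = (12236 - 14939/126) + 1/99 = 1526797/126 + 1/99 = 16794781/1386 ≈ 12117.)
√(O(-45) + B) = √(13*√(-45) + 16794781/1386) = √(13*(3*I*√5) + 16794781/1386) = √(39*I*√5 + 16794781/1386) = √(16794781/1386 + 39*I*√5)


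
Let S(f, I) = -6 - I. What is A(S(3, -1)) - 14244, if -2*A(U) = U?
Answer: -28483/2 ≈ -14242.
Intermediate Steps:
A(U) = -U/2
A(S(3, -1)) - 14244 = -(-6 - 1*(-1))/2 - 14244 = -(-6 + 1)/2 - 14244 = -1/2*(-5) - 14244 = 5/2 - 14244 = -28483/2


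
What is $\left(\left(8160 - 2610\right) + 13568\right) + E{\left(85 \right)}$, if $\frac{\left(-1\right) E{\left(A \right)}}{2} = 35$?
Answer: $19048$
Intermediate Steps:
$E{\left(A \right)} = -70$ ($E{\left(A \right)} = \left(-2\right) 35 = -70$)
$\left(\left(8160 - 2610\right) + 13568\right) + E{\left(85 \right)} = \left(\left(8160 - 2610\right) + 13568\right) - 70 = \left(5550 + 13568\right) - 70 = 19118 - 70 = 19048$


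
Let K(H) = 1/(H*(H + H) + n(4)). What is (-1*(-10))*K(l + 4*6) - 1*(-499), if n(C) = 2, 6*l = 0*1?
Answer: 287928/577 ≈ 499.01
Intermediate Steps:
l = 0 (l = (0*1)/6 = (⅙)*0 = 0)
K(H) = 1/(2 + 2*H²) (K(H) = 1/(H*(H + H) + 2) = 1/(H*(2*H) + 2) = 1/(2*H² + 2) = 1/(2 + 2*H²))
(-1*(-10))*K(l + 4*6) - 1*(-499) = (-1*(-10))*(1/(2*(1 + (0 + 4*6)²))) - 1*(-499) = 10*(1/(2*(1 + (0 + 24)²))) + 499 = 10*(1/(2*(1 + 24²))) + 499 = 10*(1/(2*(1 + 576))) + 499 = 10*((½)/577) + 499 = 10*((½)*(1/577)) + 499 = 10*(1/1154) + 499 = 5/577 + 499 = 287928/577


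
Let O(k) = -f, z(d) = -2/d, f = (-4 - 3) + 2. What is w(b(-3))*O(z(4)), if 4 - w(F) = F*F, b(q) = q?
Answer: -25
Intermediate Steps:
f = -5 (f = -7 + 2 = -5)
w(F) = 4 - F² (w(F) = 4 - F*F = 4 - F²)
O(k) = 5 (O(k) = -1*(-5) = 5)
w(b(-3))*O(z(4)) = (4 - 1*(-3)²)*5 = (4 - 1*9)*5 = (4 - 9)*5 = -5*5 = -25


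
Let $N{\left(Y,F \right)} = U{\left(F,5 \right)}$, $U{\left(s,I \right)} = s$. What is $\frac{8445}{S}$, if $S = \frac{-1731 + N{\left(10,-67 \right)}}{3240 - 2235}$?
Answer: $- \frac{8487225}{1798} \approx -4720.4$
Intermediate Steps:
$N{\left(Y,F \right)} = F$
$S = - \frac{1798}{1005}$ ($S = \frac{-1731 - 67}{3240 - 2235} = - \frac{1798}{1005} \approx -1.7891$)
$\frac{8445}{S} = \frac{8445}{- \frac{1798}{1005}} = 8445 \left(- \frac{1005}{1798}\right) = - \frac{8487225}{1798}$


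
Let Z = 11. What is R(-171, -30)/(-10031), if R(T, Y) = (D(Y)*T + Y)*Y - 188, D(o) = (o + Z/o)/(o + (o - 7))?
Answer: -203485/672077 ≈ -0.30277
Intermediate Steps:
D(o) = (o + 11/o)/(-7 + 2*o) (D(o) = (o + 11/o)/(o + (o - 7)) = (o + 11/o)/(o + (-7 + o)) = (o + 11/o)/(-7 + 2*o))
R(T, Y) = -188 + Y*(Y + T*(11 + Y²)/(Y*(-7 + 2*Y))) (R(T, Y) = (((11 + Y²)/(Y*(-7 + 2*Y)))*T + Y)*Y - 188 = (T*(11 + Y²)/(Y*(-7 + 2*Y)) + Y)*Y - 188 = (Y + T*(11 + Y²)/(Y*(-7 + 2*Y)))*Y - 188 = Y*(Y + T*(11 + Y²)/(Y*(-7 + 2*Y))) - 188 = -188 + Y*(Y + T*(11 + Y²)/(Y*(-7 + 2*Y))))
R(-171, -30)/(-10031) = ((-171*(11 + (-30)²) + (-188 + (-30)²)*(-7 + 2*(-30)))/(-7 + 2*(-30)))/(-10031) = ((-171*(11 + 900) + (-188 + 900)*(-7 - 60))/(-7 - 60))*(-1/10031) = ((-171*911 + 712*(-67))/(-67))*(-1/10031) = -(-155781 - 47704)/67*(-1/10031) = -1/67*(-203485)*(-1/10031) = (203485/67)*(-1/10031) = -203485/672077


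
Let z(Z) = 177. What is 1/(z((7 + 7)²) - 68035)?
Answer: -1/67858 ≈ -1.4737e-5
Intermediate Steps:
1/(z((7 + 7)²) - 68035) = 1/(177 - 68035) = 1/(-67858) = -1/67858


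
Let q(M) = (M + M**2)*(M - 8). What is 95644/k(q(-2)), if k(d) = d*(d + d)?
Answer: 23911/200 ≈ 119.55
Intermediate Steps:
q(M) = (-8 + M)*(M + M**2) (q(M) = (M + M**2)*(-8 + M) = (-8 + M)*(M + M**2))
k(d) = 2*d**2 (k(d) = d*(2*d) = 2*d**2)
95644/k(q(-2)) = 95644/((2*(-2*(-8 + (-2)**2 - 7*(-2)))**2)) = 95644/((2*(-2*(-8 + 4 + 14))**2)) = 95644/((2*(-2*10)**2)) = 95644/((2*(-20)**2)) = 95644/((2*400)) = 95644/800 = 95644*(1/800) = 23911/200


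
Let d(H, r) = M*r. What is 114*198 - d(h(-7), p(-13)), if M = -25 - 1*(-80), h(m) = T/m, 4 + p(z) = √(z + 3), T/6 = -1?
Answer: 22792 - 55*I*√10 ≈ 22792.0 - 173.93*I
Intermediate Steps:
T = -6 (T = 6*(-1) = -6)
p(z) = -4 + √(3 + z) (p(z) = -4 + √(z + 3) = -4 + √(3 + z))
h(m) = -6/m
M = 55 (M = -25 + 80 = 55)
d(H, r) = 55*r
114*198 - d(h(-7), p(-13)) = 114*198 - 55*(-4 + √(3 - 13)) = 22572 - 55*(-4 + √(-10)) = 22572 - 55*(-4 + I*√10) = 22572 - (-220 + 55*I*√10) = 22572 + (220 - 55*I*√10) = 22792 - 55*I*√10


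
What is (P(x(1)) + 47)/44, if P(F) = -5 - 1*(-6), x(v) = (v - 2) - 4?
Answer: 12/11 ≈ 1.0909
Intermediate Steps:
x(v) = -6 + v (x(v) = (-2 + v) - 4 = -6 + v)
P(F) = 1 (P(F) = -5 + 6 = 1)
(P(x(1)) + 47)/44 = (1 + 47)/44 = 48*(1/44) = 12/11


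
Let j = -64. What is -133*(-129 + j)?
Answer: 25669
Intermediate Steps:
-133*(-129 + j) = -133*(-129 - 64) = -133*(-193) = 25669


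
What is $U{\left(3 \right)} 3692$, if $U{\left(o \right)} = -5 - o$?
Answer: $-29536$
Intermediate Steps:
$U{\left(3 \right)} 3692 = \left(-5 - 3\right) 3692 = \left(-8\right) 3692 = -29536$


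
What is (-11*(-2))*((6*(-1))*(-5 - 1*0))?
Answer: 660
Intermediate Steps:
(-11*(-2))*((6*(-1))*(-5 - 1*0)) = 22*(-6*(-5 + 0)) = 22*(-6*(-5)) = 22*30 = 660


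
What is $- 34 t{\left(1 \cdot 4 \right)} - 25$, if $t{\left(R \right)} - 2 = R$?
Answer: $-229$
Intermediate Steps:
$t{\left(R \right)} = 2 + R$
$- 34 t{\left(1 \cdot 4 \right)} - 25 = - 34 \left(2 + 1 \cdot 4\right) - 25 = - 34 \left(2 + 4\right) - 25 = \left(-34\right) 6 - 25 = -204 - 25 = -229$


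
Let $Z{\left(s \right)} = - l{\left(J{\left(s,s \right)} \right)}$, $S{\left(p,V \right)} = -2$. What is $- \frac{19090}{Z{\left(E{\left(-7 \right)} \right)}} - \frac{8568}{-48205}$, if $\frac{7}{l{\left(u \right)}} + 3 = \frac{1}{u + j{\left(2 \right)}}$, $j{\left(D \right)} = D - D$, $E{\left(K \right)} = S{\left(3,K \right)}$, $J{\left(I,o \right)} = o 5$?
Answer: $- \frac{2852663719}{337435} \approx -8454.0$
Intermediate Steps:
$J{\left(I,o \right)} = 5 o$
$E{\left(K \right)} = -2$
$j{\left(D \right)} = 0$
$l{\left(u \right)} = \frac{7}{-3 + \frac{1}{u}}$ ($l{\left(u \right)} = \frac{7}{-3 + \frac{1}{u + 0}} = \frac{7}{-3 + \frac{1}{u}}$)
$Z{\left(s \right)} = \frac{35 s}{-1 + 15 s}$ ($Z{\left(s \right)} = - \frac{\left(-7\right) 5 s}{-1 + 3 \cdot 5 s} = - \frac{\left(-7\right) 5 s}{-1 + 15 s} = - \frac{\left(-35\right) s}{-1 + 15 s} = \frac{35 s}{-1 + 15 s}$)
$- \frac{19090}{Z{\left(E{\left(-7 \right)} \right)}} - \frac{8568}{-48205} = - \frac{19090}{35 \left(-2\right) \frac{1}{-1 + 15 \left(-2\right)}} - \frac{8568}{-48205} = - \frac{19090}{35 \left(-2\right) \frac{1}{-1 - 30}} - - \frac{8568}{48205} = - \frac{19090}{35 \left(-2\right) \frac{1}{-31}} + \frac{8568}{48205} = - \frac{19090}{35 \left(-2\right) \left(- \frac{1}{31}\right)} + \frac{8568}{48205} = - \frac{19090}{\frac{70}{31}} + \frac{8568}{48205} = \left(-19090\right) \frac{31}{70} + \frac{8568}{48205} = - \frac{59179}{7} + \frac{8568}{48205} = - \frac{2852663719}{337435}$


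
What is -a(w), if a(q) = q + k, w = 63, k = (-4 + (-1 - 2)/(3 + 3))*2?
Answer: -54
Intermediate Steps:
k = -9 (k = (-4 - 3/6)*2 = (-4 - 3*⅙)*2 = (-4 - ½)*2 = -9/2*2 = -9)
a(q) = -9 + q (a(q) = q - 9 = -9 + q)
-a(w) = -(-9 + 63) = -1*54 = -54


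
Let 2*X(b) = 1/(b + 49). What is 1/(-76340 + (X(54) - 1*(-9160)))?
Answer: -206/13839079 ≈ -1.4885e-5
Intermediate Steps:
X(b) = 1/(2*(49 + b)) (X(b) = 1/(2*(b + 49)) = 1/(2*(49 + b)))
1/(-76340 + (X(54) - 1*(-9160))) = 1/(-76340 + (1/(2*(49 + 54)) - 1*(-9160))) = 1/(-76340 + ((½)/103 + 9160)) = 1/(-76340 + ((½)*(1/103) + 9160)) = 1/(-76340 + (1/206 + 9160)) = 1/(-76340 + 1886961/206) = 1/(-13839079/206) = -206/13839079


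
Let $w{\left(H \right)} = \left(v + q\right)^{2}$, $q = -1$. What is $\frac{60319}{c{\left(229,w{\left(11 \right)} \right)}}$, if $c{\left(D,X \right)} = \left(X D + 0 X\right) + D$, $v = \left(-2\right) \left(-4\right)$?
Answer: $\frac{60319}{11450} \approx 5.268$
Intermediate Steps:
$v = 8$
$w{\left(H \right)} = 49$ ($w{\left(H \right)} = \left(8 - 1\right)^{2} = 7^{2} = 49$)
$c{\left(D,X \right)} = D + D X$ ($c{\left(D,X \right)} = \left(D X + 0\right) + D = D X + D = D + D X$)
$\frac{60319}{c{\left(229,w{\left(11 \right)} \right)}} = \frac{60319}{229 \left(1 + 49\right)} = \frac{60319}{229 \cdot 50} = \frac{60319}{11450}$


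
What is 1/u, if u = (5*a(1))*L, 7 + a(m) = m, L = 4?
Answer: -1/120 ≈ -0.0083333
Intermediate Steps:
a(m) = -7 + m
u = -120 (u = (5*(-7 + 1))*4 = (5*(-6))*4 = -30*4 = -120)
1/u = 1/(-120) = -1/120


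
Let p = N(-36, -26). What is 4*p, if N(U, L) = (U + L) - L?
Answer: -144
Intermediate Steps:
N(U, L) = U (N(U, L) = (L + U) - L = U)
p = -36
4*p = 4*(-36) = -144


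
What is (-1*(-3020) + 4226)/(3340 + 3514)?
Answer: 3623/3427 ≈ 1.0572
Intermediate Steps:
(-1*(-3020) + 4226)/(3340 + 3514) = (3020 + 4226)/6854 = 7246*(1/6854) = 3623/3427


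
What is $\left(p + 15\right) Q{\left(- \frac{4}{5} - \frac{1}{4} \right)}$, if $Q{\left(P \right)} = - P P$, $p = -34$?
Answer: $\frac{8379}{400} \approx 20.948$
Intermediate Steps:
$Q{\left(P \right)} = - P^{2}$
$\left(p + 15\right) Q{\left(- \frac{4}{5} - \frac{1}{4} \right)} = \left(-34 + 15\right) \left(- \left(- \frac{4}{5} - \frac{1}{4}\right)^{2}\right) = - 19 \left(- \left(\left(-4\right) \frac{1}{5} - \frac{1}{4}\right)^{2}\right) = - 19 \left(- \left(- \frac{4}{5} - \frac{1}{4}\right)^{2}\right) = - 19 \left(- \left(- \frac{21}{20}\right)^{2}\right) = - 19 \left(\left(-1\right) \frac{441}{400}\right) = \left(-19\right) \left(- \frac{441}{400}\right) = \frac{8379}{400}$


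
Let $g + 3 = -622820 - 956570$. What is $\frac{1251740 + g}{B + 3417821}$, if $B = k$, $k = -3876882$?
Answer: $\frac{327653}{459061} \approx 0.71375$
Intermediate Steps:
$g = -1579393$ ($g = -3 - 1579390 = -1579393$)
$B = -3876882$
$\frac{1251740 + g}{B + 3417821} = \frac{1251740 - 1579393}{-3876882 + 3417821} = - \frac{327653}{-459061} = \left(-327653\right) \left(- \frac{1}{459061}\right) = \frac{327653}{459061}$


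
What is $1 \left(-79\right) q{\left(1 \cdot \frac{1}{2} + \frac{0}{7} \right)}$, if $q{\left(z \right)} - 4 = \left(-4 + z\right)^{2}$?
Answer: $- \frac{5135}{4} \approx -1283.8$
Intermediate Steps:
$q{\left(z \right)} = 4 + \left(-4 + z\right)^{2}$
$1 \left(-79\right) q{\left(1 \cdot \frac{1}{2} + \frac{0}{7} \right)} = 1 \left(-79\right) \left(4 + \left(-4 + \left(1 \cdot \frac{1}{2} + \frac{0}{7}\right)\right)^{2}\right) = - 79 \left(4 + \left(-4 + \left(1 \cdot \frac{1}{2} + 0 \cdot \frac{1}{7}\right)\right)^{2}\right) = - 79 \left(4 + \left(-4 + \left(\frac{1}{2} + 0\right)\right)^{2}\right) = - 79 \left(4 + \left(-4 + \frac{1}{2}\right)^{2}\right) = - 79 \left(4 + \left(- \frac{7}{2}\right)^{2}\right) = - 79 \left(4 + \frac{49}{4}\right) = \left(-79\right) \frac{65}{4} = - \frac{5135}{4}$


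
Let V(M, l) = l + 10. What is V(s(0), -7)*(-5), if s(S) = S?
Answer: -15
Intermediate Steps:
V(M, l) = 10 + l
V(s(0), -7)*(-5) = (10 - 7)*(-5) = 3*(-5) = -15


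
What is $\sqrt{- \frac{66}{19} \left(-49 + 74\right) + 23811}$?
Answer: $\frac{\sqrt{8564421}}{19} \approx 154.03$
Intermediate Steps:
$\sqrt{- \frac{66}{19} \left(-49 + 74\right) + 23811} = \sqrt{\left(-66\right) \frac{1}{19} \cdot 25 + 23811} = \sqrt{\left(- \frac{66}{19}\right) 25 + 23811} = \sqrt{- \frac{1650}{19} + 23811} = \sqrt{\frac{450759}{19}} = \frac{\sqrt{8564421}}{19}$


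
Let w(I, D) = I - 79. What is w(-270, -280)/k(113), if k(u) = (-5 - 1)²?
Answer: -349/36 ≈ -9.6944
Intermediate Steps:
k(u) = 36 (k(u) = (-6)² = 36)
w(I, D) = -79 + I
w(-270, -280)/k(113) = (-79 - 270)/36 = -349*1/36 = -349/36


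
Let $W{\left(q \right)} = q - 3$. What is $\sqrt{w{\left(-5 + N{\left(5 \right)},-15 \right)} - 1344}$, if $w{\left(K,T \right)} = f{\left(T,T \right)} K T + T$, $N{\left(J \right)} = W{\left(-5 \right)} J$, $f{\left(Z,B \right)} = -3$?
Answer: $6 i \sqrt{94} \approx 58.172 i$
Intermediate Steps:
$W{\left(q \right)} = -3 + q$
$N{\left(J \right)} = - 8 J$ ($N{\left(J \right)} = \left(-3 - 5\right) J = - 8 J$)
$w{\left(K,T \right)} = T - 3 K T$ ($w{\left(K,T \right)} = - 3 K T + T = T - 3 K T$)
$\sqrt{w{\left(-5 + N{\left(5 \right)},-15 \right)} - 1344} = \sqrt{- 15 \left(1 - 3 \left(-5 - 40\right)\right) - 1344} = \sqrt{- 15 \left(1 - -135\right) - 1344} = \sqrt{- 15 \left(1 + 135\right) - 1344} = \sqrt{\left(-15\right) 136 - 1344} = \sqrt{-2040 - 1344} = \sqrt{-3384} = 6 i \sqrt{94}$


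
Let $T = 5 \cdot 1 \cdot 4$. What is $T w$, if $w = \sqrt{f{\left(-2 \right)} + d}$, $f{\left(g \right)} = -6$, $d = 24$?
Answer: $60 \sqrt{2} \approx 84.853$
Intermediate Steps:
$T = 20$ ($T = 5 \cdot 4 = 20$)
$w = 3 \sqrt{2}$ ($w = \sqrt{-6 + 24} = \sqrt{18} = 3 \sqrt{2} \approx 4.2426$)
$T w = 20 \cdot 3 \sqrt{2} = 60 \sqrt{2}$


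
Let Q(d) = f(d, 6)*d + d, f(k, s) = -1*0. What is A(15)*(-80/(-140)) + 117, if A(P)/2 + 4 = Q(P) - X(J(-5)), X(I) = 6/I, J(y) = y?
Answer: 4583/35 ≈ 130.94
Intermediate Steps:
f(k, s) = 0
Q(d) = d (Q(d) = 0*d + d = 0 + d = d)
A(P) = -28/5 + 2*P (A(P) = -8 + 2*(P - 6/(-5)) = -8 + 2*(P - 6*(-1)/5) = -8 + 2*(P - 1*(-6/5)) = -8 + 2*(P + 6/5) = -8 + 2*(6/5 + P) = -8 + (12/5 + 2*P) = -28/5 + 2*P)
A(15)*(-80/(-140)) + 117 = (-28/5 + 2*15)*(-80/(-140)) + 117 = (-28/5 + 30)*(-80*(-1/140)) + 117 = (122/5)*(4/7) + 117 = 488/35 + 117 = 4583/35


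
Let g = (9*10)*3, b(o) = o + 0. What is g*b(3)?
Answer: 810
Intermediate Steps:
b(o) = o
g = 270 (g = 90*3 = 270)
g*b(3) = 270*3 = 810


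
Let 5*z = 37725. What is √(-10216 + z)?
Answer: I*√2671 ≈ 51.682*I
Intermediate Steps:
z = 7545 (z = (⅕)*37725 = 7545)
√(-10216 + z) = √(-10216 + 7545) = √(-2671) = I*√2671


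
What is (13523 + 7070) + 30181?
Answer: 50774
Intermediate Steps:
(13523 + 7070) + 30181 = 20593 + 30181 = 50774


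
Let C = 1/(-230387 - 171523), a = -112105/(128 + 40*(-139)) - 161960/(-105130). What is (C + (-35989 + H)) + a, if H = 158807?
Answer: 201385241792336081/1639408574040 ≈ 1.2284e+5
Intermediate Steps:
a = 180933791/8158088 (a = -112105/(128 - 5560) - 161960*(-1/105130) = -112105/(-5432) + 16196/10513 = -112105*(-1/5432) + 16196/10513 = 16015/776 + 16196/10513 = 180933791/8158088 ≈ 22.178)
C = -1/401910 (C = 1/(-401910) = -1/401910 ≈ -2.4881e-6)
(C + (-35989 + H)) + a = (-1/401910 + (-35989 + 158807)) + 180933791/8158088 = (-1/401910 + 122818) + 180933791/8158088 = 49361782379/401910 + 180933791/8158088 = 201385241792336081/1639408574040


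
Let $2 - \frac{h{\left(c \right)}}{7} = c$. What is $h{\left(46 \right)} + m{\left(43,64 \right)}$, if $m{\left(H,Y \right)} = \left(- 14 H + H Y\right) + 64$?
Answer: $1906$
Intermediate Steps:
$m{\left(H,Y \right)} = 64 - 14 H + H Y$
$h{\left(c \right)} = 14 - 7 c$
$h{\left(46 \right)} + m{\left(43,64 \right)} = \left(14 - 322\right) + \left(64 - 602 + 43 \cdot 64\right) = \left(14 - 322\right) + \left(64 - 602 + 2752\right) = -308 + 2214 = 1906$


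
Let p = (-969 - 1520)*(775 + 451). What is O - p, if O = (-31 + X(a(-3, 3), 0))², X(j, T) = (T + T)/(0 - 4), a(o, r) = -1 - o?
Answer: 3052475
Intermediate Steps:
X(j, T) = -T/2 (X(j, T) = (2*T)/(-4) = (2*T)*(-¼) = -T/2)
O = 961 (O = (-31 - ½*0)² = (-31 + 0)² = (-31)² = 961)
p = -3051514 (p = -2489*1226 = -3051514)
O - p = 961 - 1*(-3051514) = 961 + 3051514 = 3052475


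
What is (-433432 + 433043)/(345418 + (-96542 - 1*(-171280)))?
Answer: -389/420156 ≈ -0.00092585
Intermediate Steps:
(-433432 + 433043)/(345418 + (-96542 - 1*(-171280))) = -389/(345418 + (-96542 + 171280)) = -389/(345418 + 74738) = -389/420156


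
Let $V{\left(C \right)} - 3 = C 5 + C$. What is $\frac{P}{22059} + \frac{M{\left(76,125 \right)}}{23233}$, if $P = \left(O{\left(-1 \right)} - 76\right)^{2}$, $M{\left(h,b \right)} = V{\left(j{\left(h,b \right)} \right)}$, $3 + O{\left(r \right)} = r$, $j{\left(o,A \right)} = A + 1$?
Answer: $\frac{165433981}{512496747} \approx 0.3228$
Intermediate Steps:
$j{\left(o,A \right)} = 1 + A$
$V{\left(C \right)} = 3 + 6 C$ ($V{\left(C \right)} = 3 + \left(C 5 + C\right) = 3 + \left(5 C + C\right) = 3 + 6 C$)
$O{\left(r \right)} = -3 + r$
$M{\left(h,b \right)} = 9 + 6 b$ ($M{\left(h,b \right)} = 3 + 6 \left(1 + b\right) = 3 + \left(6 + 6 b\right) = 9 + 6 b$)
$P = 6400$ ($P = \left(\left(-3 - 1\right) - 76\right)^{2} = \left(-4 - 76\right)^{2} = \left(-80\right)^{2} = 6400$)
$\frac{P}{22059} + \frac{M{\left(76,125 \right)}}{23233} = \frac{6400}{22059} + \frac{9 + 6 \cdot 125}{23233} = 6400 \cdot \frac{1}{22059} + \left(9 + 750\right) \frac{1}{23233} = \frac{6400}{22059} + 759 \cdot \frac{1}{23233} = \frac{6400}{22059} + \frac{759}{23233} = \frac{165433981}{512496747}$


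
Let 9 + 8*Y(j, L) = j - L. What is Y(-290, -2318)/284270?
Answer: 2019/2274160 ≈ 0.00088780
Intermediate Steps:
Y(j, L) = -9/8 - L/8 + j/8 (Y(j, L) = -9/8 + (j - L)/8 = -9/8 + (-L/8 + j/8) = -9/8 - L/8 + j/8)
Y(-290, -2318)/284270 = (-9/8 - 1/8*(-2318) + (1/8)*(-290))/284270 = (-9/8 + 1159/4 - 145/4)*(1/284270) = (2019/8)*(1/284270) = 2019/2274160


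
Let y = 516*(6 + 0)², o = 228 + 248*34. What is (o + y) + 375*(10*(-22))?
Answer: -55264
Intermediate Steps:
o = 8660 (o = 228 + 8432 = 8660)
y = 18576 (y = 516*6² = 516*36 = 18576)
(o + y) + 375*(10*(-22)) = (8660 + 18576) + 375*(10*(-22)) = 27236 + 375*(-220) = 27236 - 82500 = -55264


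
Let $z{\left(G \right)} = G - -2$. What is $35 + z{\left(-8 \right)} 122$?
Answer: $-697$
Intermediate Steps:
$z{\left(G \right)} = 2 + G$ ($z{\left(G \right)} = G + 2 = 2 + G$)
$35 + z{\left(-8 \right)} 122 = 35 + \left(2 - 8\right) 122 = 35 - 732 = -697$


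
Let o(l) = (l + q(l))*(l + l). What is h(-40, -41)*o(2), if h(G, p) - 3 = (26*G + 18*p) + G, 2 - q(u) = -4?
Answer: -58080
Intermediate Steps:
q(u) = 6 (q(u) = 2 - 1*(-4) = 2 + 4 = 6)
o(l) = 2*l*(6 + l) (o(l) = (l + 6)*(l + l) = (6 + l)*(2*l) = 2*l*(6 + l))
h(G, p) = 3 + 18*p + 27*G (h(G, p) = 3 + ((26*G + 18*p) + G) = 3 + ((18*p + 26*G) + G) = 3 + (18*p + 27*G) = 3 + 18*p + 27*G)
h(-40, -41)*o(2) = (3 + 18*(-41) + 27*(-40))*(2*2*(6 + 2)) = (3 - 738 - 1080)*(2*2*8) = -1815*32 = -58080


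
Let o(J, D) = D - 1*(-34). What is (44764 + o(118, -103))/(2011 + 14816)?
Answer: 44695/16827 ≈ 2.6561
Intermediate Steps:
o(J, D) = 34 + D (o(J, D) = D + 34 = 34 + D)
(44764 + o(118, -103))/(2011 + 14816) = (44764 + (34 - 103))/(2011 + 14816) = (44764 - 69)/16827 = 44695*(1/16827) = 44695/16827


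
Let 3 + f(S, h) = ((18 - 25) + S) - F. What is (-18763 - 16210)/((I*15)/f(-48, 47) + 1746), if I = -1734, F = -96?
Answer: -664487/20169 ≈ -32.946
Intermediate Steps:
f(S, h) = 86 + S (f(S, h) = -3 + (((18 - 25) + S) - 1*(-96)) = -3 + ((-7 + S) + 96) = -3 + (89 + S) = 86 + S)
(-18763 - 16210)/((I*15)/f(-48, 47) + 1746) = (-18763 - 16210)/((-1734*15)/(86 - 48) + 1746) = -34973/(-26010/38 + 1746) = -34973/(-26010*1/38 + 1746) = -34973/(-13005/19 + 1746) = -34973/20169/19 = -34973*19/20169 = -664487/20169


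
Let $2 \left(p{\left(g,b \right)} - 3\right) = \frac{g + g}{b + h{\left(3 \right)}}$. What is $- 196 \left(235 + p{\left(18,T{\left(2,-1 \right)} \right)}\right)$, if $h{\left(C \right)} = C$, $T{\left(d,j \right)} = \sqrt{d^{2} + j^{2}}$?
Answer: $-49294 + 882 \sqrt{5} \approx -47322.0$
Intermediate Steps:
$p{\left(g,b \right)} = 3 + \frac{g}{3 + b}$ ($p{\left(g,b \right)} = 3 + \frac{\left(g + g\right) \frac{1}{b + 3}}{2} = 3 + \frac{2 g \frac{1}{3 + b}}{2} = 3 + \frac{g}{3 + b}$)
$- 196 \left(235 + p{\left(18,T{\left(2,-1 \right)} \right)}\right) = - 196 \left(235 + \frac{9 + 18 + 3 \sqrt{2^{2} + \left(-1\right)^{2}}}{3 + \sqrt{2^{2} + \left(-1\right)^{2}}}\right) = - 196 \left(235 + \frac{9 + 18 + 3 \sqrt{4 + 1}}{3 + \sqrt{4 + 1}}\right) = - 196 \left(235 + \frac{9 + 18 + 3 \sqrt{5}}{3 + \sqrt{5}}\right) = - 196 \left(235 + \frac{27 + 3 \sqrt{5}}{3 + \sqrt{5}}\right) = -46060 - \frac{196 \left(27 + 3 \sqrt{5}\right)}{3 + \sqrt{5}}$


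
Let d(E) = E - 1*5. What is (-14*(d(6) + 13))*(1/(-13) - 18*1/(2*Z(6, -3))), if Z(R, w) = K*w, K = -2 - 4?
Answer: 1470/13 ≈ 113.08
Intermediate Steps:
K = -6
Z(R, w) = -6*w
d(E) = -5 + E (d(E) = E - 5 = -5 + E)
(-14*(d(6) + 13))*(1/(-13) - 18*1/(2*Z(6, -3))) = (-14*((-5 + 6) + 13))*(1/(-13) - 18/(2*(-6*(-3)))) = (-14*(1 + 13))*(1*(-1/13) - 18/(2*18)) = (-14*14)*(-1/13 - 18/36) = -196*(-1/13 - 18*1/36) = -196*(-1/13 - 1/2) = -196*(-15/26) = 1470/13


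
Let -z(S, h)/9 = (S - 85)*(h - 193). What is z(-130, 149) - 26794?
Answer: -111934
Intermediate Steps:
z(S, h) = -9*(-193 + h)*(-85 + S) (z(S, h) = -9*(S - 85)*(h - 193) = -9*(-85 + S)*(-193 + h) = -9*(-193 + h)*(-85 + S))
z(-130, 149) - 26794 = (-147645 + 765*149 + 1737*(-130) - 9*(-130)*149) - 26794 = (-147645 + 113985 - 225810 + 174330) - 26794 = -85140 - 26794 = -111934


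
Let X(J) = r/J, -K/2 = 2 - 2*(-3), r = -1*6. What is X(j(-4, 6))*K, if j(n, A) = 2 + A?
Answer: 12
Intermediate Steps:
r = -6
K = -16 (K = -2*(2 - 2*(-3)) = -2*(2 + 6) = -2*8 = -16)
X(J) = -6/J
X(j(-4, 6))*K = -6/(2 + 6)*(-16) = -6/8*(-16) = -6*⅛*(-16) = -¾*(-16) = 12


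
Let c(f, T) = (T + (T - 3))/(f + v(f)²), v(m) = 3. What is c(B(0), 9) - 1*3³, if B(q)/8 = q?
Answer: -76/3 ≈ -25.333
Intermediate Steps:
B(q) = 8*q
c(f, T) = (-3 + 2*T)/(9 + f) (c(f, T) = (T + (T - 3))/(f + 3²) = (T + (-3 + T))/(f + 9) = (-3 + 2*T)/(9 + f))
c(B(0), 9) - 1*3³ = (-3 + 2*9)/(9 + 8*0) - 1*3³ = (-3 + 18)/(9 + 0) - 1*27 = 15/9 - 27 = (⅑)*15 - 27 = 5/3 - 27 = -76/3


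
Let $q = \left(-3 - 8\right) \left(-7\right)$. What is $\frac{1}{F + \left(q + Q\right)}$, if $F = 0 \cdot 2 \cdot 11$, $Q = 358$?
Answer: $\frac{1}{435} \approx 0.0022989$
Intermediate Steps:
$q = 77$ ($q = \left(-11\right) \left(-7\right) = 77$)
$F = 0$ ($F = 0 \cdot 11 = 0$)
$\frac{1}{F + \left(q + Q\right)} = \frac{1}{0 + \left(77 + 358\right)} = \frac{1}{0 + 435} = \frac{1}{435}$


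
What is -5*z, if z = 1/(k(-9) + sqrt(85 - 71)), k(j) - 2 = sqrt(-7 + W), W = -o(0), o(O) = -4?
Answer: 10/31 - 65*sqrt(14)/217 - 20*I*sqrt(42)/217 + 15*I*sqrt(3)/31 ≈ -0.79819 + 0.24079*I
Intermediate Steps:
W = 4 (W = -1*(-4) = 4)
k(j) = 2 + I*sqrt(3) (k(j) = 2 + sqrt(-7 + 4) = 2 + sqrt(-3) = 2 + I*sqrt(3))
z = 1/(2 + sqrt(14) + I*sqrt(3)) (z = 1/((2 + I*sqrt(3)) + sqrt(85 - 71)) = 1/((2 + I*sqrt(3)) + sqrt(14)) = 1/(2 + sqrt(14) + I*sqrt(3)) ≈ 0.15964 - 0.048157*I)
-5*z = -5*(-2/31 + 13*sqrt(14)/217 - 3*I*sqrt(3)/31 + 4*I*sqrt(42)/217) = 10/31 - 65*sqrt(14)/217 - 20*I*sqrt(42)/217 + 15*I*sqrt(3)/31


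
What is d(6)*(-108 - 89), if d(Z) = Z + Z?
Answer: -2364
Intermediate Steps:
d(Z) = 2*Z
d(6)*(-108 - 89) = (2*6)*(-108 - 89) = 12*(-197) = -2364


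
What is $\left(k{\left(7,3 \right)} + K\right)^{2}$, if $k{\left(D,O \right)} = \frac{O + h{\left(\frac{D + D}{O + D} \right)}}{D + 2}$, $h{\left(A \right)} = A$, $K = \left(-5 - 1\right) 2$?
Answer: $\frac{268324}{2025} \approx 132.51$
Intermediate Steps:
$K = -12$ ($K = \left(-6\right) 2 = -12$)
$k{\left(D,O \right)} = \frac{O + \frac{2 D}{D + O}}{2 + D}$ ($k{\left(D,O \right)} = \frac{O + \frac{D + D}{O + D}}{D + 2} = \frac{O + \frac{2 D}{D + O}}{2 + D}$)
$\left(k{\left(7,3 \right)} + K\right)^{2} = \left(\frac{2 \cdot 7 + 3 \left(7 + 3\right)}{\left(2 + 7\right) \left(7 + 3\right)} - 12\right)^{2} = \left(\frac{14 + 3 \cdot 10}{9 \cdot 10} - 12\right)^{2} = \left(\frac{1}{9} \cdot \frac{1}{10} \left(14 + 30\right) - 12\right)^{2} = \left(\frac{1}{9} \cdot \frac{1}{10} \cdot 44 - 12\right)^{2} = \left(\frac{22}{45} - 12\right)^{2} = \left(- \frac{518}{45}\right)^{2} = \frac{268324}{2025}$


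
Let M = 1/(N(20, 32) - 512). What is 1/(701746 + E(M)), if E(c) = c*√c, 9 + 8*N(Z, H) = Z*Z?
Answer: 17844919250666625/12522600704478301427506 + 14820*I*√7410/6261300352239150713753 ≈ 1.425e-6 + 2.0375e-16*I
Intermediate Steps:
N(Z, H) = -9/8 + Z²/8 (N(Z, H) = -9/8 + (Z*Z)/8 = -9/8 + Z²/8)
M = -8/3705 (M = 1/((-9/8 + (⅛)*20²) - 512) = 1/((-9/8 + (⅛)*400) - 512) = 1/((-9/8 + 50) - 512) = 1/(391/8 - 512) = 1/(-3705/8) = -8/3705 ≈ -0.0021592)
E(c) = c^(3/2)
1/(701746 + E(M)) = 1/(701746 + (-8/3705)^(3/2)) = 1/(701746 - 16*I*√7410/13727025)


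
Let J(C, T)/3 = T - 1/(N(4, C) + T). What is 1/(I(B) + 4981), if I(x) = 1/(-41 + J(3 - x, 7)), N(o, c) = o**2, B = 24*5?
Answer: 463/2306180 ≈ 0.00020076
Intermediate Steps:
B = 120
J(C, T) = -3/(16 + T) + 3*T (J(C, T) = 3*(T - 1/(4**2 + T)) = 3*(T - 1/(16 + T)) = -3/(16 + T) + 3*T)
I(x) = -23/463 (I(x) = 1/(-41 + 3*(-1 + 7**2 + 16*7)/(16 + 7)) = 1/(-41 + 3*(-1 + 49 + 112)/23) = 1/(-41 + 3*(1/23)*160) = 1/(-41 + 480/23) = 1/(-463/23) = -23/463)
1/(I(B) + 4981) = 1/(-23/463 + 4981) = 1/(2306180/463) = 463/2306180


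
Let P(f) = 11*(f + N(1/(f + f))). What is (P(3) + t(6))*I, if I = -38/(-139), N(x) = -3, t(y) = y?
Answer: 228/139 ≈ 1.6403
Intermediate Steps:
I = 38/139 (I = -38*(-1/139) = 38/139 ≈ 0.27338)
P(f) = -33 + 11*f (P(f) = 11*(f - 3) = 11*(-3 + f) = -33 + 11*f)
(P(3) + t(6))*I = ((-33 + 11*3) + 6)*(38/139) = ((-33 + 33) + 6)*(38/139) = (0 + 6)*(38/139) = 6*(38/139) = 228/139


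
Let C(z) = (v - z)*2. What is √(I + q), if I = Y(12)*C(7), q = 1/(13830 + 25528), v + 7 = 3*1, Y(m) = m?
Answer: I*√408949731938/39358 ≈ 16.248*I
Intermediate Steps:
v = -4 (v = -7 + 3*1 = -7 + 3 = -4)
C(z) = -8 - 2*z (C(z) = (-4 - z)*2 = -8 - 2*z)
q = 1/39358 ≈ 2.5408e-5
I = -264 (I = 12*(-8 - 2*7) = 12*(-8 - 14) = 12*(-22) = -264)
√(I + q) = √(-264 + 1/39358) = √(-10390511/39358) = I*√408949731938/39358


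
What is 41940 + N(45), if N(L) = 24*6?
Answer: 42084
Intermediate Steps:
N(L) = 144
41940 + N(45) = 41940 + 144 = 42084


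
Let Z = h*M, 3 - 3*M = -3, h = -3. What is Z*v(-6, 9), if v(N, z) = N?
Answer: 36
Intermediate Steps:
M = 2 (M = 1 - 1/3*(-3) = 1 + 1 = 2)
Z = -6 (Z = -3*2 = -6)
Z*v(-6, 9) = -6*(-6) = 36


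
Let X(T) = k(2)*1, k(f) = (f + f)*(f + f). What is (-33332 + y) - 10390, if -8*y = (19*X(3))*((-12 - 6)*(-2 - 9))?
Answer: -51246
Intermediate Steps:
k(f) = 4*f**2 (k(f) = (2*f)*(2*f) = 4*f**2)
X(T) = 16 (X(T) = (4*2**2)*1 = (4*4)*1 = 16*1 = 16)
y = -7524 (y = -19*16*(-12 - 6)*(-2 - 9)/8 = -38*(-18*(-11)) = -38*198 = -1/8*60192 = -7524)
(-33332 + y) - 10390 = (-33332 - 7524) - 10390 = -40856 - 10390 = -51246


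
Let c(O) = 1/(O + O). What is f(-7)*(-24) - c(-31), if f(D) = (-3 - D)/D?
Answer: 5959/434 ≈ 13.730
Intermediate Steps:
f(D) = (-3 - D)/D
c(O) = 1/(2*O)
f(-7)*(-24) - c(-31) = ((-3 - 1*(-7))/(-7))*(-24) - 1/(2*(-31)) = -(-3 + 7)/7*(-24) - (-1)/(2*31) = -⅐*4*(-24) - 1*(-1/62) = -4/7*(-24) + 1/62 = 96/7 + 1/62 = 5959/434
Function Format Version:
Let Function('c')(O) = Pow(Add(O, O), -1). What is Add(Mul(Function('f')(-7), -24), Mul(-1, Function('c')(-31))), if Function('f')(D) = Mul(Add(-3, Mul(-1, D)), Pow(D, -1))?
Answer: Rational(5959, 434) ≈ 13.730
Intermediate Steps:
Function('f')(D) = Mul(Pow(D, -1), Add(-3, Mul(-1, D)))
Function('c')(O) = Mul(Rational(1, 2), Pow(O, -1)) (Function('c')(O) = Pow(Mul(2, O), -1) = Mul(Rational(1, 2), Pow(O, -1)))
Add(Mul(Function('f')(-7), -24), Mul(-1, Function('c')(-31))) = Add(Mul(Mul(Pow(-7, -1), Add(-3, Mul(-1, -7))), -24), Mul(-1, Mul(Rational(1, 2), Pow(-31, -1)))) = Add(Mul(Mul(Rational(-1, 7), Add(-3, 7)), -24), Mul(-1, Mul(Rational(1, 2), Rational(-1, 31)))) = Add(Mul(Mul(Rational(-1, 7), 4), -24), Mul(-1, Rational(-1, 62))) = Add(Mul(Rational(-4, 7), -24), Rational(1, 62)) = Add(Rational(96, 7), Rational(1, 62)) = Rational(5959, 434)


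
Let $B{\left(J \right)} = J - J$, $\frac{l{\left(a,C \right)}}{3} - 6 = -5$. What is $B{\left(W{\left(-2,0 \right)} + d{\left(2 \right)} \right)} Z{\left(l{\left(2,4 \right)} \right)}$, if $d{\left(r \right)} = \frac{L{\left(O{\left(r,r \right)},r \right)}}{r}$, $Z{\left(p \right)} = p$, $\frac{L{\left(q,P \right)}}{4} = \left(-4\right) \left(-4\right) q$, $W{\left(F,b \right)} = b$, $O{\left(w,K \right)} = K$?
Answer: $0$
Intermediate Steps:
$L{\left(q,P \right)} = 64 q$ ($L{\left(q,P \right)} = 4 \left(-4\right) \left(-4\right) q = 4 \cdot 16 q = 64 q$)
$l{\left(a,C \right)} = 3$ ($l{\left(a,C \right)} = 18 + 3 \left(-5\right) = 18 - 15 = 3$)
$d{\left(r \right)} = 64$ ($d{\left(r \right)} = \frac{64 r}{r} = 64$)
$B{\left(J \right)} = 0$
$B{\left(W{\left(-2,0 \right)} + d{\left(2 \right)} \right)} Z{\left(l{\left(2,4 \right)} \right)} = 0 \cdot 3 = 0$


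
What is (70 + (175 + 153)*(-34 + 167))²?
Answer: 1909165636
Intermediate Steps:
(70 + (175 + 153)*(-34 + 167))² = (70 + 328*133)² = (70 + 43624)² = 43694² = 1909165636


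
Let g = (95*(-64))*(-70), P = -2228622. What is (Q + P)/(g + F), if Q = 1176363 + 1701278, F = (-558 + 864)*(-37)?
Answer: 649019/414278 ≈ 1.5666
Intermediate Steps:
F = -11322 (F = 306*(-37) = -11322)
g = 425600 (g = -6080*(-70) = 425600)
Q = 2877641
(Q + P)/(g + F) = (2877641 - 2228622)/(425600 - 11322) = 649019/414278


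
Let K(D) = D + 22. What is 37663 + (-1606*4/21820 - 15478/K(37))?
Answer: 12037120991/321845 ≈ 37400.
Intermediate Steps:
K(D) = 22 + D
37663 + (-1606*4/21820 - 15478/K(37)) = 37663 + (-1606*4/21820 - 15478/(22 + 37)) = 37663 + (-6424*1/21820 - 15478/59) = 37663 + (-1606/5455 - 15478*1/59) = 37663 + (-1606/5455 - 15478/59) = 37663 - 84527244/321845 = 12037120991/321845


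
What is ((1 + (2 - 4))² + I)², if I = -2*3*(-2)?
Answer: 169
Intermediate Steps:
I = 12 (I = -6*(-2) = 12)
((1 + (2 - 4))² + I)² = ((1 + (2 - 4))² + 12)² = ((1 - 2)² + 12)² = ((-1)² + 12)² = (1 + 12)² = 13² = 169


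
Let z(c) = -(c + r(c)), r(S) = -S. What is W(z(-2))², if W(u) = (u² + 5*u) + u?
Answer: 0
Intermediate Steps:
z(c) = 0 (z(c) = -(c - c) = -1*0 = 0)
W(u) = u² + 6*u
W(z(-2))² = (0*(6 + 0))² = (0*6)² = 0² = 0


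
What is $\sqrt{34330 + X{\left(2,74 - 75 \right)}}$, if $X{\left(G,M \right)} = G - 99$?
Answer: $\sqrt{34233} \approx 185.02$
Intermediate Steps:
$X{\left(G,M \right)} = -99 + G$ ($X{\left(G,M \right)} = G - 99 = -99 + G$)
$\sqrt{34330 + X{\left(2,74 - 75 \right)}} = \sqrt{34330 + \left(-99 + 2\right)} = \sqrt{34330 - 97} = \sqrt{34233}$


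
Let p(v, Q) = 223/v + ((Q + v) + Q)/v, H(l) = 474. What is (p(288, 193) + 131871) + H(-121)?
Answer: 12705419/96 ≈ 1.3235e+5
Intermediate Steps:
p(v, Q) = 223/v + (v + 2*Q)/v
(p(288, 193) + 131871) + H(-121) = ((223 + 288 + 2*193)/288 + 131871) + 474 = ((223 + 288 + 386)/288 + 131871) + 474 = ((1/288)*897 + 131871) + 474 = (299/96 + 131871) + 474 = 12659915/96 + 474 = 12705419/96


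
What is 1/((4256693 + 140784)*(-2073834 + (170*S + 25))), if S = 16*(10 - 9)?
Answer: -1/9107566242453 ≈ -1.0980e-13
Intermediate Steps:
S = 16 (S = 16*1 = 16)
1/((4256693 + 140784)*(-2073834 + (170*S + 25))) = 1/((4256693 + 140784)*(-2073834 + (170*16 + 25))) = 1/(4397477*(-2073834 + (2720 + 25))) = 1/(4397477*(-2073834 + 2745)) = 1/(4397477*(-2071089)) = 1/(-9107566242453) = -1/9107566242453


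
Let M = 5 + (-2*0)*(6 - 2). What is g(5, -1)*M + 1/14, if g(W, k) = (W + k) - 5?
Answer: -69/14 ≈ -4.9286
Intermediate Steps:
M = 5 (M = 5 + 0*4 = 5 + 0 = 5)
g(W, k) = -5 + W + k
g(5, -1)*M + 1/14 = (-5 + 5 - 1)*5 + 1/14 = -1*5 + 1/14 = -5 + 1/14 = -69/14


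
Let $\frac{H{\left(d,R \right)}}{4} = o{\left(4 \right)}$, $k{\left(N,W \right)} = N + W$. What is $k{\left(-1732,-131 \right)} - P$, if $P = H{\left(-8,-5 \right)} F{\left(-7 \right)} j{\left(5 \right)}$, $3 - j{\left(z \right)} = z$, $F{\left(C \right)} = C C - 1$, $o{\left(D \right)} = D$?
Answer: $-327$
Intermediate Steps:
$H{\left(d,R \right)} = 16$ ($H{\left(d,R \right)} = 4 \cdot 4 = 16$)
$F{\left(C \right)} = -1 + C^{2}$ ($F{\left(C \right)} = C^{2} - 1 = -1 + C^{2}$)
$j{\left(z \right)} = 3 - z$
$P = -1536$ ($P = 16 \left(-1 + \left(-7\right)^{2}\right) \left(3 - 5\right) = 16 \left(-1 + 49\right) \left(3 - 5\right) = 16 \cdot 48 \left(-2\right) = 768 \left(-2\right) = -1536$)
$k{\left(-1732,-131 \right)} - P = \left(-1732 - 131\right) - -1536 = -1863 + 1536 = -327$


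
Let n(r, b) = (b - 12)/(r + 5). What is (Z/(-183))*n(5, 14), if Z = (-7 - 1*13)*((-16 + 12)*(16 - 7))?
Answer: -48/61 ≈ -0.78689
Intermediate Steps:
n(r, b) = (-12 + b)/(5 + r)
Z = 720 (Z = (-7 - 13)*(-4*9) = -20*(-36) = 720)
(Z/(-183))*n(5, 14) = (720/(-183))*((-12 + 14)/(5 + 5)) = (720*(-1/183))*(2/10) = -24*2/61 = -240/61*1/5 = -48/61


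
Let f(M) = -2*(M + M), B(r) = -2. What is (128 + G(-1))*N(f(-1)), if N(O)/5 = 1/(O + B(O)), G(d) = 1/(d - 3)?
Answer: 2555/8 ≈ 319.38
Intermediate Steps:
G(d) = 1/(-3 + d)
f(M) = -4*M
N(O) = 5/(-2 + O) (N(O) = 5/(O - 2) = 5/(-2 + O))
(128 + G(-1))*N(f(-1)) = (128 + 1/(-3 - 1))*(5/(-2 - 4*(-1))) = (128 + 1/(-4))*(5/(-2 + 4)) = (128 - ¼)*(5/2) = 511*(5*(½))/4 = (511/4)*(5/2) = 2555/8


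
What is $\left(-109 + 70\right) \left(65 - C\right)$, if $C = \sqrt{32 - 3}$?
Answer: $-2535 + 39 \sqrt{29} \approx -2325.0$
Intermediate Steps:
$C = \sqrt{29} \approx 5.3852$
$\left(-109 + 70\right) \left(65 - C\right) = \left(-109 + 70\right) \left(65 - \sqrt{29}\right) = - 39 \left(65 - \sqrt{29}\right) = -2535 + 39 \sqrt{29}$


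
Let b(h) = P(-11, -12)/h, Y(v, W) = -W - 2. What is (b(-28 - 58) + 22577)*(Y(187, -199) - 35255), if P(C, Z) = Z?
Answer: -34034902386/43 ≈ -7.9151e+8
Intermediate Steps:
Y(v, W) = -2 - W
b(h) = -12/h
(b(-28 - 58) + 22577)*(Y(187, -199) - 35255) = (-12/(-28 - 58) + 22577)*((-2 - 1*(-199)) - 35255) = (-12/(-86) + 22577)*((-2 + 199) - 35255) = (-12*(-1/86) + 22577)*(197 - 35255) = (6/43 + 22577)*(-35058) = (970817/43)*(-35058) = -34034902386/43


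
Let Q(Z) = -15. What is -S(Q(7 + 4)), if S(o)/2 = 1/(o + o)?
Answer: 1/15 ≈ 0.066667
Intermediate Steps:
S(o) = 1/o (S(o) = 2/(o + o) = 2/((2*o)) = 2*(1/(2*o)) = 1/o)
-S(Q(7 + 4)) = -1/(-15) = -1*(-1/15) = 1/15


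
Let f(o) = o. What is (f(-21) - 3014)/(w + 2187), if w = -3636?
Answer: 3035/1449 ≈ 2.0945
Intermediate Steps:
(f(-21) - 3014)/(w + 2187) = (-21 - 3014)/(-3636 + 2187) = -3035/(-1449) = -3035*(-1/1449) = 3035/1449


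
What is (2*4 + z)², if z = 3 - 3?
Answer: 64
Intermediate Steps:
z = 0
(2*4 + z)² = (2*4 + 0)² = (8 + 0)² = 8² = 64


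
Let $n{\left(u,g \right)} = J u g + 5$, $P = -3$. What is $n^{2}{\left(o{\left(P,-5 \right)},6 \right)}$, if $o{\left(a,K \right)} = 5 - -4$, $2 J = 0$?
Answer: $25$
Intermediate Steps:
$J = 0$ ($J = \frac{1}{2} \cdot 0 = 0$)
$o{\left(a,K \right)} = 9$ ($o{\left(a,K \right)} = 5 + 4 = 9$)
$n{\left(u,g \right)} = 5$ ($n{\left(u,g \right)} = 0 u g + 5 = 0 g + 5 = 0 + 5 = 5$)
$n^{2}{\left(o{\left(P,-5 \right)},6 \right)} = 5^{2} = 25$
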